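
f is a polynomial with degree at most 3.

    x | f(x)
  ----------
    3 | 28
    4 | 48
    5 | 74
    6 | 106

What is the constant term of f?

First differences: 20, 26, 32. Second differences: 6, 6.
Level-2 differences are constant, so f has degree 2.
Fitting a degree-2 polynomial gives f(x) = 3x² - x + 4.
The constant term is f(0) = 4.

4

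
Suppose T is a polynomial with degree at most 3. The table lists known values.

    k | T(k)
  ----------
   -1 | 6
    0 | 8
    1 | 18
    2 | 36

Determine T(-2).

Write T(k) = ak³ + bk² + ck + d; the 4 given values yield a linear system in the 4 coefficients.
Solving, the leading coefficient vanishes, and T(k) = 4k² + 6k + 8.
Then T(-2) = 12.

12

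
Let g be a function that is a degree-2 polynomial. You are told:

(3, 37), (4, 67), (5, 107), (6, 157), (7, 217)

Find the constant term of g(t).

Write g(t) = at² + bt + c; the 5 given values yield a linear system in the 3 coefficients.
Solving, g(t) = 5t² - 5t + 7.
The constant term is g(0) = 7.

7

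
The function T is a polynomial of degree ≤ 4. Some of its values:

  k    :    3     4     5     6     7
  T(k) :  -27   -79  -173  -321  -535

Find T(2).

First differences: -52, -94, -148, -214. Second differences: -42, -54, -66. Third differences: -12, -12.
Level-3 differences are constant, so T has degree 3.
Fitting a degree-3 polynomial gives T(k) = -2k³ + 3k² + k - 3.
Then T(2) = -5.

-5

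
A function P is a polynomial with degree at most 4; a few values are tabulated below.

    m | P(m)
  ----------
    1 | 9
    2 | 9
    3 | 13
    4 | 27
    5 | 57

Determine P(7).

Write P(m) = am^4 + bm³ + cm² + dm + e; the 5 given values yield a linear system in the 5 coefficients.
Solving, the leading coefficient vanishes, and P(m) = m³ - 4m² + 5m + 7.
Then P(7) = 189.

189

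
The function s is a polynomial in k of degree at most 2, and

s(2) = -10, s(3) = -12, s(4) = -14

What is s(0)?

-6

First differences: -2, -2.
Level-1 differences are constant, so s has degree 1.
Fitting a degree-1 polynomial gives s(k) = -2k - 6.
Then s(0) = -6.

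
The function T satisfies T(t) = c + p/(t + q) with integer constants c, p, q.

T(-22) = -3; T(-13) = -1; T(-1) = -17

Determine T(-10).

1

(T(t) − c)(t + q) = p for each data point; the three points give a linear system in c and q, then p follows.
Solving: c = -5, q = 4, p = -36, so T(t) = -5 − 36/(t + 4).
Then T(-10) = -5 − 36/(-6) = 1.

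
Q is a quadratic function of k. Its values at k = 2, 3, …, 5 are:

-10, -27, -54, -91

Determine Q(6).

Write Q(k) = ak² + bk + c; the 4 given values yield a linear system in the 3 coefficients.
Solving, Q(k) = -5k² + 8k - 6.
Then Q(6) = -138.

-138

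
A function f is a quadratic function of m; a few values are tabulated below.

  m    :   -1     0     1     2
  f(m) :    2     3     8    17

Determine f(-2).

Write f(m) = am² + bm + c; the 4 given values yield a linear system in the 3 coefficients.
Solving, f(m) = 2m² + 3m + 3.
Then f(-2) = 5.

5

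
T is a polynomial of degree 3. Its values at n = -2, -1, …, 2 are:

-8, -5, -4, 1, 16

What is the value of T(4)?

First differences: 3, 1, 5, 15. Second differences: -2, 4, 10. Third differences: 6, 6.
Level-3 differences are constant, so T has degree 3.
Fitting a degree-3 polynomial gives T(n) = n³ + 2n² + 2n - 4.
Then T(4) = 100.

100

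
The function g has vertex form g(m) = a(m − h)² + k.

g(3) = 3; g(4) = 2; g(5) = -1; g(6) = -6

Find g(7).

-13

First differences -1, -3, -5; second difference -2 = 2a, so a = -1.
Expanding, the m-coefficient is −2ah = 2h; matching it to the data gives h = 3, and then k = 3.
So g(m) = -1(m − 3)² + 3.
g(7) = -1·4² + 3 = -13.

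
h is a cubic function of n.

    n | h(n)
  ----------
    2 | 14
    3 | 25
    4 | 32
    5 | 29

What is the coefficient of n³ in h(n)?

Write h(n) = an³ + bn² + cn + d; the 4 given values yield a linear system in the 4 coefficients.
Solving, h(n) = -n³ + 7n² - 5n + 4.
The coefficient of n³ is -1.

-1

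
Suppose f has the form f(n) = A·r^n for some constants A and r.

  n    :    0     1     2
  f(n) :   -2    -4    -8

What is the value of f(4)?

Consecutive ratio: -4/(-2) = 2, and -8/(-4) = 2, so r = 2.
Then A·2^0 = -2 gives A = -2, and f(n) = -2·2^n.
f(4) = -2·2^4 = -32.

-32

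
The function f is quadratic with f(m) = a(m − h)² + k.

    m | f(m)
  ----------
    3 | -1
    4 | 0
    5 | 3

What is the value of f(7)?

First differences 1, 3; second difference 2 = 2a, so a = 1.
Expanding, the m-coefficient is −2ah = -2h; matching it to the data gives h = 3, and then k = -1.
So f(m) = 1(m − 3)² − 1.
f(7) = 1·4² − 1 = 15.

15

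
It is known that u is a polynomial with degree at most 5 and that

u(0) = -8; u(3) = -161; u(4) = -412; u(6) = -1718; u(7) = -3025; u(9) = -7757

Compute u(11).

Write u(k) = ak^5 + bk^4 + ck³ + dk² + ek + p; the 6 given values yield a linear system in the 6 coefficients.
Solving, the leading coefficient vanishes, and u(k) = -k^4 - k³ - 6k² + 3k - 8.
Then u(11) = -16673.

-16673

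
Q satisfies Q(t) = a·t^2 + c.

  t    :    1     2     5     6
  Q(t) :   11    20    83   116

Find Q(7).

From Q(1) = 11 and Q(2) = 20: 1a + c = 11 and 4a + c = 20.
Subtracting: 3a = 9, so a = 3; then c = 11 − 3·1 = 8.
So Q(t) = 3t² + 8, and Q(7) = 155.

155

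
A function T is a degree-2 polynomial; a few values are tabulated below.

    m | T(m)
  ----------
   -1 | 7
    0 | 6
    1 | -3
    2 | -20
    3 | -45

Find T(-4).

First differences: -1, -9, -17, -25. Second differences: -8, -8, -8.
Level-2 differences are constant, so T has degree 2.
Fitting a degree-2 polynomial gives T(m) = -4m² - 5m + 6.
Then T(-4) = -38.

-38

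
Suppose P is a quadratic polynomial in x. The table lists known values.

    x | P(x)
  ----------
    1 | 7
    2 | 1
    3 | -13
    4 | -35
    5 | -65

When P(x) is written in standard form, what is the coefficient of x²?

-4

First differences: -6, -14, -22, -30. Second differences: -8, -8, -8.
Level-2 differences are constant, so P has degree 2.
Fitting a degree-2 polynomial gives P(x) = -4x² + 6x + 5.
The coefficient of x² is -4.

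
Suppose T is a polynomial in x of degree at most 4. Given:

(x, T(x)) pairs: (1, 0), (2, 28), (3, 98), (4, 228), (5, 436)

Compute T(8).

1708

Write T(x) = ax^4 + bx³ + cx² + dx + e; the 5 given values yield a linear system in the 5 coefficients.
Solving, the leading coefficient vanishes, and T(x) = 3x³ + 3x² - 2x - 4.
Then T(8) = 1708.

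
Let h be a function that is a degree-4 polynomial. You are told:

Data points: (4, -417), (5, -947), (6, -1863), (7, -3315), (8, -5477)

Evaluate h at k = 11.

-18323

Write h(k) = ak^4 + bk³ + ck² + dk + e; the 5 given values yield a linear system in the 5 coefficients.
Solving, h(k) = -k^4 - 3k³ + 3k² - 5k + 3.
Then h(11) = -18323.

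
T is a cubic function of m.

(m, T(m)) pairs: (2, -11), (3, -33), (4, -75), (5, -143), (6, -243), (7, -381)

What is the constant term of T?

-3

First differences: -22, -42, -68, -100, -138. Second differences: -20, -26, -32, -38. Third differences: -6, -6, -6.
Level-3 differences are constant, so T has degree 3.
Fitting a degree-3 polynomial gives T(m) = -m³ - m² + 2m - 3.
The constant term is T(0) = -3.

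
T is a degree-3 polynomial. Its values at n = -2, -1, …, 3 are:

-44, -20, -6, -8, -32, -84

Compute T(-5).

First differences: 24, 14, -2, -24, -52. Second differences: -10, -16, -22, -28. Third differences: -6, -6, -6.
Level-3 differences are constant, so T has degree 3.
Fitting a degree-3 polynomial gives T(n) = -n³ - 8n² + 7n - 6.
Then T(-5) = -116.

-116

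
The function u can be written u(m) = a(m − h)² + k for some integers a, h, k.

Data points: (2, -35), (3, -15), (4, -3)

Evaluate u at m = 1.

First differences 20, 12; second difference -8 = 2a, so a = -4.
Expanding, the m-coefficient is −2ah = 8h; matching it to the data gives h = 5, and then k = 1.
So u(m) = -4(m − 5)² + 1.
u(1) = -4·(-4)² + 1 = -63.

-63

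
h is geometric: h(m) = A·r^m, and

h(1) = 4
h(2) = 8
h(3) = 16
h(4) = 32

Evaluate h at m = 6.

Consecutive ratio: 8/4 = 2, and 16/8 = 2, so r = 2.
Then A·2^1 = 4 gives A = 2, and h(m) = 2·2^m.
h(6) = 2·2^6 = 128.

128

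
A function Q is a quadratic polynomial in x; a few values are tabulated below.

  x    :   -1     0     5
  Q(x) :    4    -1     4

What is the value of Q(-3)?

20

Write Q(x) = ax² + bx + c; the 3 given values yield a linear system in the 3 coefficients.
Solving, Q(x) = x² - 4x - 1.
Then Q(-3) = 20.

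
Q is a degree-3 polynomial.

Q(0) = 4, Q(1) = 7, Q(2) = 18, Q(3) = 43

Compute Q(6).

262

Write Q(k) = ak³ + bk² + ck + d; the 4 given values yield a linear system in the 4 coefficients.
Solving, Q(k) = k³ + k² + k + 4.
Then Q(6) = 262.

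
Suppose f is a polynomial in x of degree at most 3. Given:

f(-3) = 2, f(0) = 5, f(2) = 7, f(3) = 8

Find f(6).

11

Write f(x) = ax³ + bx² + cx + d; the 4 given values yield a linear system in the 4 coefficients.
Solving, the top 2 coefficients vanish, and f(x) = x + 5.
Then f(6) = 11.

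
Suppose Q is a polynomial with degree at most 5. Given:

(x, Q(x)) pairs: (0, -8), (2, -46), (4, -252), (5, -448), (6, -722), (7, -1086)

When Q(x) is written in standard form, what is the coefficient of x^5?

Write Q(x) = ax^5 + bx^4 + cx³ + dx² + ex + p; the 6 given values yield a linear system in the 6 coefficients.
Solving, the top 2 coefficients vanish, and Q(x) = -2x³ - 9x² + 7x - 8.
The coefficient of x^5 is 0.

0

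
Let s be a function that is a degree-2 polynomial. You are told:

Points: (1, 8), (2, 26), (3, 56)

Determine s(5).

Write s(k) = ak² + bk + c; the 3 given values yield a linear system in the 3 coefficients.
Solving, s(k) = 6k² + 2.
Then s(5) = 152.

152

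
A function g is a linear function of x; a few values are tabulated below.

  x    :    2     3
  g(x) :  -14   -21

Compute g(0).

Write g(x) = ax + b; the 2 given values yield a linear system in the 2 coefficients.
Solving, g(x) = -7x.
Then g(0) = 0.

0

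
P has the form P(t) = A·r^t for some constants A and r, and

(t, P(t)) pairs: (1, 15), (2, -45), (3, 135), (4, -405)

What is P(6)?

-3645

Consecutive ratio: -45/15 = -3, and 135/(-45) = -3, so r = -3.
Then A·(-3)^1 = 15 gives A = -5, and P(t) = -5·(-3)^t.
P(6) = -5·(-3)^6 = -3645.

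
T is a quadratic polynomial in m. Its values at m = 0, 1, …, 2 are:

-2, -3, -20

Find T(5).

Write T(m) = am² + bm + c; the 3 given values yield a linear system in the 3 coefficients.
Solving, T(m) = -8m² + 7m - 2.
Then T(5) = -167.

-167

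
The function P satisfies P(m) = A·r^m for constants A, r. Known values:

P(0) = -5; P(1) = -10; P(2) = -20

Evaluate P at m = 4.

Consecutive ratio: -10/(-5) = 2, and -20/(-10) = 2, so r = 2.
Then A·2^0 = -5 gives A = -5, and P(m) = -5·2^m.
P(4) = -5·2^4 = -80.

-80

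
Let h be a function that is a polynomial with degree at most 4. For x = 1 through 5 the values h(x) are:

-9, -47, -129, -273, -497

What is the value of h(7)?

First differences: -38, -82, -144, -224. Second differences: -44, -62, -80. Third differences: -18, -18.
Level-3 differences are constant, so h has degree 3.
Fitting a degree-3 polynomial gives h(x) = -3x³ - 4x² - 5x + 3.
Then h(7) = -1257.

-1257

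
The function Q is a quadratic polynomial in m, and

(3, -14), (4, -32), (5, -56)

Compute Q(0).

4

Write Q(m) = am² + bm + c; the 3 given values yield a linear system in the 3 coefficients.
Solving, Q(m) = -3m² + 3m + 4.
Then Q(0) = 4.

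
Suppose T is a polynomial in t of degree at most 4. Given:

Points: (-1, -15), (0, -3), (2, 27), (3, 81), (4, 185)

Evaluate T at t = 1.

5

Write T(t) = at^4 + bt³ + ct² + dt + e; the 5 given values yield a linear system in the 5 coefficients.
Solving, the leading coefficient vanishes, and T(t) = 3t³ - 2t² + 7t - 3.
Then T(1) = 5.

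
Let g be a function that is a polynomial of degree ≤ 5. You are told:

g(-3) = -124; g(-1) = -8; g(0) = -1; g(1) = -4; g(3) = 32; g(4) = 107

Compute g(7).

776

Write g(t) = at^5 + bt^4 + ct³ + dt² + et + p; the 6 given values yield a linear system in the 6 coefficients.
Solving, the top 2 coefficients vanish, and g(t) = 3t³ - 5t² - t - 1.
Then g(7) = 776.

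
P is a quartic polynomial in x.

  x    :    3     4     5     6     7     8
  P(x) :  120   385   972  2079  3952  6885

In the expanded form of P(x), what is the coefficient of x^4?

Write P(x) = ax^4 + bx³ + cx² + dx + e; the 6 given values yield a linear system in the 5 coefficients.
Solving, P(x) = 2x^4 - 3x³ + 3x² + 5x - 3.
The coefficient of x^4 is 2.

2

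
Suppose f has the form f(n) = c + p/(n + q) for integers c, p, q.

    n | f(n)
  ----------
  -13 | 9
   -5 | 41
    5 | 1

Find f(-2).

-13

(f(n) − c)(n + q) = p for each data point; the three points give a linear system in c and q, then p follows.
Solving: c = 5, q = 4, p = -36, so f(n) = 5 − 36/(n + 4).
Then f(-2) = 5 − 36/2 = -13.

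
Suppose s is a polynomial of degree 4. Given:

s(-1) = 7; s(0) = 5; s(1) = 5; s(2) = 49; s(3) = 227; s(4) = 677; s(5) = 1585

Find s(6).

First differences: -2, 0, 44, 178, 450, 908. Second differences: 2, 44, 134, 272, 458. Third differences: 42, 90, 138, 186. Fourth differences: 48, 48, 48.
Level-4 differences are constant, so s has degree 4.
Extending the table by one column gives the next first difference 1600, so s(6) = 1585 + 1600 = 3185.

3185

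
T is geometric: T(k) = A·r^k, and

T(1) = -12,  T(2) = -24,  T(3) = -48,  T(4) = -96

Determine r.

2

Consecutive ratio: -24/(-12) = 2, and -48/(-24) = 2, so r = 2.
Then A·2^1 = -12 gives A = -6, and T(k) = -6·2^k.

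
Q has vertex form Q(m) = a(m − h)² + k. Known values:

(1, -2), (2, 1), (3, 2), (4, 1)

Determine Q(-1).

-14

First differences 3, 1, -1; second difference -2 = 2a, so a = -1.
Expanding, the m-coefficient is −2ah = 2h; matching it to the data gives h = 3, and then k = 2.
So Q(m) = -1(m − 3)² + 2.
Q(-1) = -1·(-4)² + 2 = -14.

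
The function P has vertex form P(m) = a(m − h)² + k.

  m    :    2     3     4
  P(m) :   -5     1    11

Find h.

First differences 6, 10; second difference 4 = 2a, so a = 2.
Expanding, the m-coefficient is −2ah = -4h; matching it to the data gives h = 1, and then k = -7.
So P(m) = 2(m − 1)² − 7.
Hence h = 1.

1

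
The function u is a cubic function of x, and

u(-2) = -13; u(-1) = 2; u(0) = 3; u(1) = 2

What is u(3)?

42

Write u(x) = ax³ + bx² + cx + d; the 4 given values yield a linear system in the 4 coefficients.
Solving, u(x) = 2x³ - x² - 2x + 3.
Then u(3) = 42.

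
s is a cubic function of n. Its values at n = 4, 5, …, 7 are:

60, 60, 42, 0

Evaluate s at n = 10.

-330

Write s(n) = an³ + bn² + cn + d; the 4 given values yield a linear system in the 4 coefficients.
Solving, s(n) = -n³ + 6n² + 7n.
Then s(10) = -330.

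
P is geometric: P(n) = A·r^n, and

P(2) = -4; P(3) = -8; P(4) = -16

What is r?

Consecutive ratio: -8/(-4) = 2, and -16/(-8) = 2, so r = 2.
Then A·2^2 = -4 gives A = -1, and P(n) = -1·2^n.

2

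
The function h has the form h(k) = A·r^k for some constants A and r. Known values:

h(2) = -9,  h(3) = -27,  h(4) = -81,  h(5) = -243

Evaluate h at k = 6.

Consecutive ratio: -27/(-9) = 3, and -81/(-27) = 3, so r = 3.
Then A·3^2 = -9 gives A = -1, and h(k) = -1·3^k.
h(6) = -1·3^6 = -729.

-729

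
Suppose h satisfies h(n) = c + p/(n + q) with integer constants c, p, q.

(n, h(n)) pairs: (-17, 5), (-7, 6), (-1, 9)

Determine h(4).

(h(n) − c)(n + q) = p for each data point; the three points give a linear system in c and q, then p follows.
Solving: c = 4, q = -3, p = -20, so h(n) = 4 − 20/(n − 3).
Then h(4) = 4 − 20/1 = -16.

-16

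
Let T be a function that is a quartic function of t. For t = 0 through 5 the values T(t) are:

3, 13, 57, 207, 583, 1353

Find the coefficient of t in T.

First differences: 10, 44, 150, 376, 770. Second differences: 34, 106, 226, 394. Third differences: 72, 120, 168. Fourth differences: 48, 48.
Level-4 differences are constant, so T has degree 4.
Fitting a degree-4 polynomial gives T(t) = 2t^4 + 3t² + 5t + 3.
The coefficient of t is 5.

5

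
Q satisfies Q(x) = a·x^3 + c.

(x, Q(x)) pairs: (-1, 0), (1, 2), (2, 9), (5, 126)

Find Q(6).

From Q(-1) = 0 and Q(1) = 2: -1a + c = 0 and 1a + c = 2.
Subtracting: 2a = 2, so a = 1; then c = 0 − 1·(-1) = 1.
So Q(x) = 1x³ + 1, and Q(6) = 217.

217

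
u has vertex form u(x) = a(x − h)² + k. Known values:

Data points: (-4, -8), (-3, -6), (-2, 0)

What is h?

-4

First differences 2, 6; second difference 4 = 2a, so a = 2.
Expanding, the x-coefficient is −2ah = -4h; matching it to the data gives h = -4, and then k = -8.
So u(x) = 2(x + 4)² − 8.
Hence h = -4.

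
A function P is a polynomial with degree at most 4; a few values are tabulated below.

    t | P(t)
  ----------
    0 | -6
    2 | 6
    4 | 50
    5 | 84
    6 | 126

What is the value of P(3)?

Write P(t) = at^4 + bt³ + ct² + dt + e; the 5 given values yield a linear system in the 5 coefficients.
Solving, the top 2 coefficients vanish, and P(t) = 4t² - 2t - 6.
Then P(3) = 24.

24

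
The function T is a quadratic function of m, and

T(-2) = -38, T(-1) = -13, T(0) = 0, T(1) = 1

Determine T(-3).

First differences: 25, 13, 1. Second differences: -12, -12.
Level-2 differences are constant, so T has degree 2.
Fitting a degree-2 polynomial gives T(m) = -6m² + 7m.
Then T(-3) = -75.

-75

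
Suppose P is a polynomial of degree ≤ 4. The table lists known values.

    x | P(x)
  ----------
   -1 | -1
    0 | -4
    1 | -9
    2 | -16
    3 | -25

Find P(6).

-64

Write P(x) = ax^4 + bx³ + cx² + dx + e; the 5 given values yield a linear system in the 5 coefficients.
Solving, the top 2 coefficients vanish, and P(x) = -x² - 4x - 4.
Then P(6) = -64.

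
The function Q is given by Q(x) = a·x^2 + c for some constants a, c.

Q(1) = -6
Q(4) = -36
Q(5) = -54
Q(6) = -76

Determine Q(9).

-166

From Q(1) = -6 and Q(4) = -36: 1a + c = -6 and 16a + c = -36.
Subtracting: 15a = -30, so a = -2; then c = -6 − (-2)·1 = -4.
So Q(x) = -2x² − 4, and Q(9) = -166.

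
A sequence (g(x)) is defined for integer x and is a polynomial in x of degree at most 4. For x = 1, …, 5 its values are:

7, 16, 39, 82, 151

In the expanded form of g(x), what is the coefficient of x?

-1

First differences: 9, 23, 43, 69. Second differences: 14, 20, 26. Third differences: 6, 6.
Level-3 differences are constant, so g has degree 3.
Fitting a degree-3 polynomial gives g(x) = x³ + x² - x + 6.
The coefficient of x is -1.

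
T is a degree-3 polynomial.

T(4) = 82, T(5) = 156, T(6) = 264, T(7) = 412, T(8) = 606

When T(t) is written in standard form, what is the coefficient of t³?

1

First differences: 74, 108, 148, 194. Second differences: 34, 40, 46. Third differences: 6, 6.
Level-3 differences are constant, so T has degree 3.
Fitting a degree-3 polynomial gives T(t) = t³ + 2t² - 5t + 6.
The coefficient of t³ is 1.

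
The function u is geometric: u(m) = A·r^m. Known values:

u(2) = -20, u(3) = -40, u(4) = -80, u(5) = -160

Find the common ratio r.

Consecutive ratio: -40/(-20) = 2, and -80/(-40) = 2, so r = 2.
Then A·2^2 = -20 gives A = -5, and u(m) = -5·2^m.

2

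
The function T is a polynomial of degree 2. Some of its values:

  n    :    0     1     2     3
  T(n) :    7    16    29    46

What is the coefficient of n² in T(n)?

Write T(n) = an² + bn + c; the 4 given values yield a linear system in the 3 coefficients.
Solving, T(n) = 2n² + 7n + 7.
The coefficient of n² is 2.

2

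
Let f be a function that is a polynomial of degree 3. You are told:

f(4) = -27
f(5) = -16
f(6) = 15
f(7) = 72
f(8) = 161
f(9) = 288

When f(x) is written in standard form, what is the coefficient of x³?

First differences: 11, 31, 57, 89, 127. Second differences: 20, 26, 32, 38. Third differences: 6, 6, 6.
Level-3 differences are constant, so f has degree 3.
Fitting a degree-3 polynomial gives f(x) = x³ - 5x² - 5x + 9.
The coefficient of x³ is 1.

1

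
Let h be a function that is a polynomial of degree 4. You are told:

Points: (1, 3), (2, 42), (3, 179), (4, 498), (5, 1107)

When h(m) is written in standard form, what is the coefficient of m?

Write h(m) = am^4 + bm³ + cm² + dm + e; the 5 given values yield a linear system in the 5 coefficients.
Solving, h(m) = m^4 + 4m³ - 4m + 2.
The coefficient of m is -4.

-4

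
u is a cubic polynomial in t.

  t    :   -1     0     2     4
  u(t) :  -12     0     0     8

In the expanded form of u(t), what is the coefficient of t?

Write u(t) = at³ + bt² + ct + d; the 4 given values yield a linear system in the 4 coefficients.
Solving, u(t) = t³ - 5t² + 6t.
The coefficient of t is 6.

6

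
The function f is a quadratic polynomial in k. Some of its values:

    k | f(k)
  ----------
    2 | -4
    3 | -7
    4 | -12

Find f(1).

Write f(k) = ak² + bk + c; the 3 given values yield a linear system in the 3 coefficients.
Solving, f(k) = -k² + 2k - 4.
Then f(1) = -3.

-3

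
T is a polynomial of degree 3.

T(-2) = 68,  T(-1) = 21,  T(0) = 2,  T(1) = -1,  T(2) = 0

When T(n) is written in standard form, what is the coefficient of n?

-9

Write T(n) = an³ + bn² + cn + d; the 5 given values yield a linear system in the 4 coefficients.
Solving, T(n) = -2n³ + 8n² - 9n + 2.
The coefficient of n is -9.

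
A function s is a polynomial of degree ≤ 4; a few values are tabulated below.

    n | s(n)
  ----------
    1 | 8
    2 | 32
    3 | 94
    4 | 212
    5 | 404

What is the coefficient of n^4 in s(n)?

Write s(n) = an^4 + bn³ + cn² + dn + e; the 5 given values yield a linear system in the 5 coefficients.
Solving, the leading coefficient vanishes, and s(n) = 3n³ + n² + 4.
The coefficient of n^4 is 0.

0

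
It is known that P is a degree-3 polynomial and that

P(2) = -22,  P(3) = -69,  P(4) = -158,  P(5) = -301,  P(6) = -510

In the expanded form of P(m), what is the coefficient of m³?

-2

First differences: -47, -89, -143, -209. Second differences: -42, -54, -66. Third differences: -12, -12.
Level-3 differences are constant, so P has degree 3.
Fitting a degree-3 polynomial gives P(m) = -2m³ - 3m² + 6m - 6.
The coefficient of m³ is -2.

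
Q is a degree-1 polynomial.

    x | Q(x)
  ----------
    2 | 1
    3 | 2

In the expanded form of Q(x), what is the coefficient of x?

Write Q(x) = ax + b; the 2 given values yield a linear system in the 2 coefficients.
Solving, Q(x) = x - 1.
The coefficient of x is 1.

1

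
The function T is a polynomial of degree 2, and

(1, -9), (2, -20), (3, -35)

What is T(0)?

Write T(n) = an² + bn + c; the 3 given values yield a linear system in the 3 coefficients.
Solving, T(n) = -2n² - 5n - 2.
The constant term is T(0) = -2.

-2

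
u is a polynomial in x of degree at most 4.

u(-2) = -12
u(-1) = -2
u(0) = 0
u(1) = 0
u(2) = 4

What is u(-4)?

-80

First differences: 10, 2, 0, 4. Second differences: -8, -2, 4. Third differences: 6, 6.
Level-3 differences are constant, so u has degree 3.
Fitting a degree-3 polynomial gives u(x) = x³ - x².
Then u(-4) = -80.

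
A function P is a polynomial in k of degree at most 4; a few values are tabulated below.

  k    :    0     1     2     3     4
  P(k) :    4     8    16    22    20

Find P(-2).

32

Write P(k) = ak^4 + bk³ + ck² + dk + e; the 5 given values yield a linear system in the 5 coefficients.
Solving, the leading coefficient vanishes, and P(k) = -k³ + 5k² + 4.
Then P(-2) = 32.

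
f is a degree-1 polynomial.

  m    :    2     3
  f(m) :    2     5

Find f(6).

14

Write f(m) = am + b; the 2 given values yield a linear system in the 2 coefficients.
Solving, f(m) = 3m - 4.
Then f(6) = 14.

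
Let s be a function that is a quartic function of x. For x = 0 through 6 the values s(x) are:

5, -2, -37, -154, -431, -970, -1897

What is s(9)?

-8626

Write s(x) = ax^4 + bx³ + cx² + dx + e; the 7 given values yield a linear system in the 5 coefficients.
Solving, s(x) = -x^4 - 3x³ + 2x² - 5x + 5.
Then s(9) = -8626.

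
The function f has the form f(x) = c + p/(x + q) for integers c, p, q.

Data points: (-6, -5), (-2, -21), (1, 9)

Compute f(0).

19

(f(x) − c)(x + q) = p for each data point; the three points give a linear system in c and q, then p follows.
Solving: c = -1, q = 1, p = 20, so f(x) = -1 + 20/(x + 1).
Then f(0) = -1 + 20/1 = 19.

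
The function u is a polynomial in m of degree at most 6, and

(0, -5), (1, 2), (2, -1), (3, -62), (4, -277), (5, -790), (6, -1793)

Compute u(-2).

Write u(m) = am^6 + bm^5 + cm^4 + dm³ + em² + pm + q; the 7 given values yield a linear system in the 7 coefficients.
Solving, the top 2 coefficients vanish, and u(m) = -2m^4 + 4m³ - 3m² + 8m - 5.
Then u(-2) = -97.

-97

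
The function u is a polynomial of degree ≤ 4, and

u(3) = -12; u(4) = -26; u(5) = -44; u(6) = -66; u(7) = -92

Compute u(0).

First differences: -14, -18, -22, -26. Second differences: -4, -4, -4.
Level-2 differences are constant, so u has degree 2.
Fitting a degree-2 polynomial gives u(t) = -2t² + 6.
Then u(0) = 6.

6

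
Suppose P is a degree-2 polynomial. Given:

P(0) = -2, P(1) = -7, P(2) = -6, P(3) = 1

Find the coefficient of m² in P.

First differences: -5, 1, 7. Second differences: 6, 6.
Level-2 differences are constant, so P has degree 2.
Fitting a degree-2 polynomial gives P(m) = 3m² - 8m - 2.
The coefficient of m² is 3.

3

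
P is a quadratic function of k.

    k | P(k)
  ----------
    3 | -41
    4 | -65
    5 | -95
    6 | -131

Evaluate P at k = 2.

Write P(k) = ak² + bk + c; the 4 given values yield a linear system in the 3 coefficients.
Solving, P(k) = -3k² - 3k - 5.
Then P(2) = -23.

-23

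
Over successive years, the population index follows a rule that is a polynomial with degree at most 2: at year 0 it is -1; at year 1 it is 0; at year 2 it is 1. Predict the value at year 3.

Write the value at t as h(t).
Write h(t) = at² + bt + c; the 3 given values yield a linear system in the 3 coefficients.
Solving, the leading coefficient vanishes, and h(t) = t - 1.
Then h(3) = 2.

2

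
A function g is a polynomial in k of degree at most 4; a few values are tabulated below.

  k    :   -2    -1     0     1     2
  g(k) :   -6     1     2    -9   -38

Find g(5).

First differences: 7, 1, -11, -29. Second differences: -6, -12, -18. Third differences: -6, -6.
Level-3 differences are constant, so g has degree 3.
Fitting a degree-3 polynomial gives g(k) = -k³ - 6k² - 4k + 2.
Then g(5) = -293.

-293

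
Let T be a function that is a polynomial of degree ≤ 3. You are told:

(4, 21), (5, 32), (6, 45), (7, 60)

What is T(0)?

First differences: 11, 13, 15. Second differences: 2, 2.
Level-2 differences are constant, so T has degree 2.
Fitting a degree-2 polynomial gives T(k) = k² + 2k - 3.
The constant term is T(0) = -3.

-3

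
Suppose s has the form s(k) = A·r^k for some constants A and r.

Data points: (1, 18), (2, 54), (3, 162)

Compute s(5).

Consecutive ratio: 54/18 = 3, and 162/54 = 3, so r = 3.
Then A·3^1 = 18 gives A = 6, and s(k) = 6·3^k.
s(5) = 6·3^5 = 1458.

1458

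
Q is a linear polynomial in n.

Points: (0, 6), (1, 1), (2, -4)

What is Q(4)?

First differences: -5, -5.
Level-1 differences are constant, so Q has degree 1.
Fitting a degree-1 polynomial gives Q(n) = -5n + 6.
Then Q(4) = -14.

-14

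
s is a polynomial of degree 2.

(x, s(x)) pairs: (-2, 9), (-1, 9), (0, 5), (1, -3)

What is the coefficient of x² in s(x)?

First differences: 0, -4, -8. Second differences: -4, -4.
Level-2 differences are constant, so s has degree 2.
Fitting a degree-2 polynomial gives s(x) = -2x² - 6x + 5.
The coefficient of x² is -2.

-2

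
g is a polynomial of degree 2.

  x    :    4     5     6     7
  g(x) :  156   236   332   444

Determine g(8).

Write g(x) = ax² + bx + c; the 4 given values yield a linear system in the 3 coefficients.
Solving, g(x) = 8x² + 8x - 4.
Then g(8) = 572.

572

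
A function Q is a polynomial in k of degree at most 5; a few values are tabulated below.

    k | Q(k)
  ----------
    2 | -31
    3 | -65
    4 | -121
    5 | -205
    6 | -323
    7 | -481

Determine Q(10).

First differences: -34, -56, -84, -118, -158. Second differences: -22, -28, -34, -40. Third differences: -6, -6, -6.
Level-3 differences are constant, so Q has degree 3.
Fitting a degree-3 polynomial gives Q(k) = -k³ - 2k² - 5k - 5.
Then Q(10) = -1255.

-1255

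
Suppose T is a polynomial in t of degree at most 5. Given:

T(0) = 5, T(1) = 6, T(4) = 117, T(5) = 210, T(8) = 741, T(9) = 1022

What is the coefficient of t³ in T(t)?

Write T(t) = at^5 + bt^4 + ct³ + dt² + et + p; the 6 given values yield a linear system in the 6 coefficients.
Solving, the top 2 coefficients vanish, and T(t) = t³ + 4t² - 4t + 5.
The coefficient of t³ is 1.

1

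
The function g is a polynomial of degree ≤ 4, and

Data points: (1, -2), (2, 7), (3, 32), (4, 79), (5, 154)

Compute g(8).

First differences: 9, 25, 47, 75. Second differences: 16, 22, 28. Third differences: 6, 6.
Level-3 differences are constant, so g has degree 3.
Fitting a degree-3 polynomial gives g(t) = t³ + 2t² - 4t - 1.
Then g(8) = 607.

607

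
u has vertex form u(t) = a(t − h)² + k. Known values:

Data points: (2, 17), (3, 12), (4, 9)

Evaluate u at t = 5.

First differences -5, -3; second difference 2 = 2a, so a = 1.
Expanding, the t-coefficient is −2ah = -2h; matching it to the data gives h = 5, and then k = 8.
So u(t) = 1(t − 5)² + 8.
u(5) = 1·0² + 8 = 8.

8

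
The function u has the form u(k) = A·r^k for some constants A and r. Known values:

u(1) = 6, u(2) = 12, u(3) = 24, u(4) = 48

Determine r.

Consecutive ratio: 12/6 = 2, and 24/12 = 2, so r = 2.
Then A·2^1 = 6 gives A = 3, and u(k) = 3·2^k.

2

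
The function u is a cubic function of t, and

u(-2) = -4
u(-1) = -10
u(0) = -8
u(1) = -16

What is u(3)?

Write u(t) = at³ + bt² + ct + d; the 4 given values yield a linear system in the 4 coefficients.
Solving, u(t) = -3t³ - 5t² - 8.
Then u(3) = -134.

-134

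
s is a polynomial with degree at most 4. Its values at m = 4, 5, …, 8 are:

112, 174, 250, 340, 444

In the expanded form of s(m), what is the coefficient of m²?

Write s(m) = am^4 + bm³ + cm² + dm + e; the 5 given values yield a linear system in the 5 coefficients.
Solving, the top 2 coefficients vanish, and s(m) = 7m² - m + 4.
The coefficient of m² is 7.

7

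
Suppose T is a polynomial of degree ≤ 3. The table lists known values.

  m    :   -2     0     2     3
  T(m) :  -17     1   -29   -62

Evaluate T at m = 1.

-8

Write T(m) = am³ + bm² + cm + d; the 4 given values yield a linear system in the 4 coefficients.
Solving, the leading coefficient vanishes, and T(m) = -6m² - 3m + 1.
Then T(1) = -8.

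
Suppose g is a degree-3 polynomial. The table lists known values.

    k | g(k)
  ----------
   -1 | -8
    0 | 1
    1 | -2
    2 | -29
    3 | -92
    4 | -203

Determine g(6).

-617

Write g(k) = ak³ + bk² + ck + d; the 6 given values yield a linear system in the 4 coefficients.
Solving, g(k) = -2k³ - 6k² + 5k + 1.
Then g(6) = -617.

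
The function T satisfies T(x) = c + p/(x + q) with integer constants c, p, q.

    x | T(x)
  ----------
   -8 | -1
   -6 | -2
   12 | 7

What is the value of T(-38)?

(T(x) − c)(x + q) = p for each data point; the three points give a linear system in c and q, then p follows.
Solving: c = 3, q = -2, p = 40, so T(x) = 3 + 40/(x − 2).
Then T(-38) = 3 + 40/(-40) = 2.

2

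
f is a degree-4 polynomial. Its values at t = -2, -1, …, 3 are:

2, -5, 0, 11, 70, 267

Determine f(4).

First differences: -7, 5, 11, 59, 197. Second differences: 12, 6, 48, 138. Third differences: -6, 42, 90. Fourth differences: 48, 48.
Level-4 differences are constant, so f has degree 4.
Extending the table by one column gives the next first difference 473, so f(4) = 267 + 473 = 740.

740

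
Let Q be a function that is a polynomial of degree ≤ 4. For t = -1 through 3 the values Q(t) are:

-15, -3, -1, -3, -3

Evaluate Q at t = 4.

Write Q(t) = at^4 + bt³ + ct² + dt + e; the 5 given values yield a linear system in the 5 coefficients.
Solving, the leading coefficient vanishes, and Q(t) = t³ - 5t² + 6t - 3.
Then Q(4) = 5.

5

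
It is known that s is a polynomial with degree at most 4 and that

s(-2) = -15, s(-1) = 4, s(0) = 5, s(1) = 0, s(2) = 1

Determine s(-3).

First differences: 19, 1, -5, 1. Second differences: -18, -6, 6. Third differences: 12, 12.
Level-3 differences are constant, so s has degree 3.
Fitting a degree-3 polynomial gives s(m) = 2m³ - 3m² - 4m + 5.
Then s(-3) = -64.

-64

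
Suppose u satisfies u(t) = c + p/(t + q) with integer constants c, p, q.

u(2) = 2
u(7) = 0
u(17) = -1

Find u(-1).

(u(t) − c)(t + q) = p for each data point; the three points give a linear system in c and q, then p follows.
Solving: c = -2, q = 3, p = 20, so u(t) = -2 + 20/(t + 3).
Then u(-1) = -2 + 20/2 = 8.

8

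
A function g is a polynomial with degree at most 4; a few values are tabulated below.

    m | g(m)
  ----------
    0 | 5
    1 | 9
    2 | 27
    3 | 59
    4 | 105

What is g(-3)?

77

First differences: 4, 18, 32, 46. Second differences: 14, 14, 14.
Level-2 differences are constant, so g has degree 2.
Fitting a degree-2 polynomial gives g(m) = 7m² - 3m + 5.
Then g(-3) = 77.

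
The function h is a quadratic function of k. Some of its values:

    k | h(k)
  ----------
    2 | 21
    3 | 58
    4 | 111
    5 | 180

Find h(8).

483

Write h(k) = ak² + bk + c; the 4 given values yield a linear system in the 3 coefficients.
Solving, h(k) = 8k² - 3k - 5.
Then h(8) = 483.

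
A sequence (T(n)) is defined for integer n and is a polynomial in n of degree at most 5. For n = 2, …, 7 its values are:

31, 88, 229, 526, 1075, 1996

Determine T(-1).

First differences: 57, 141, 297, 549, 921. Second differences: 84, 156, 252, 372. Third differences: 72, 96, 120. Fourth differences: 24, 24.
Level-4 differences are constant, so T has degree 4.
Fitting a degree-4 polynomial gives T(n) = n^4 - 2n³ + 5n² + 5n + 1.
Then T(-1) = 4.

4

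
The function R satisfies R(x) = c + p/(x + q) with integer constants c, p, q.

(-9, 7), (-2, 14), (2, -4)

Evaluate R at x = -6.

8

(R(x) − c)(x + q) = p for each data point; the three points give a linear system in c and q, then p follows.
Solving: c = 5, q = 0, p = -18, so R(x) = 5 − 18/(x + 0).
Then R(-6) = 5 − 18/(-6) = 8.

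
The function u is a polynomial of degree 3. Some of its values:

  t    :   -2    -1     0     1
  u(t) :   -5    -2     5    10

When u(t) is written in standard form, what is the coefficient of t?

Write u(t) = at³ + bt² + ct + d; the 4 given values yield a linear system in the 4 coefficients.
Solving, u(t) = -t³ - t² + 7t + 5.
The coefficient of t is 7.

7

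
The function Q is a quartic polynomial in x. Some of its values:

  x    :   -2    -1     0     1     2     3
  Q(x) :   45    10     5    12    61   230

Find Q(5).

Write Q(x) = ax^4 + bx³ + cx² + dx + e; the 6 given values yield a linear system in the 5 coefficients.
Solving, Q(x) = 2x^4 + x³ + 4x² + 5.
Then Q(5) = 1480.

1480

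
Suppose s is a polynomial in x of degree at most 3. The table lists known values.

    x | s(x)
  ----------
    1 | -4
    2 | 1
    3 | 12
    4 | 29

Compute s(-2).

17

First differences: 5, 11, 17. Second differences: 6, 6.
Level-2 differences are constant, so s has degree 2.
Fitting a degree-2 polynomial gives s(x) = 3x² - 4x - 3.
Then s(-2) = 17.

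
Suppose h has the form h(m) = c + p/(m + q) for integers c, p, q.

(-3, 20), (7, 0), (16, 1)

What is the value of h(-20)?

3

(h(m) − c)(m + q) = p for each data point; the three points give a linear system in c and q, then p follows.
Solving: c = 2, q = 2, p = -18, so h(m) = 2 − 18/(m + 2).
Then h(-20) = 2 − 18/(-18) = 3.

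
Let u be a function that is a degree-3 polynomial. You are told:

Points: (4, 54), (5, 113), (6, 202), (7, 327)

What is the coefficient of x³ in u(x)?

1

Write u(x) = ax³ + bx² + cx + d; the 4 given values yield a linear system in the 4 coefficients.
Solving, u(x) = x³ - 2x - 2.
The coefficient of x³ is 1.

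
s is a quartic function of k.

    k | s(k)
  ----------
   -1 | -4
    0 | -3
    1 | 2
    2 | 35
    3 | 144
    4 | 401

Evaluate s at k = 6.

Write s(k) = ak^4 + bk³ + ck² + dk + e; the 6 given values yield a linear system in the 5 coefficients.
Solving, s(k) = k^4 + 2k³ + k² + k - 3.
Then s(6) = 1767.

1767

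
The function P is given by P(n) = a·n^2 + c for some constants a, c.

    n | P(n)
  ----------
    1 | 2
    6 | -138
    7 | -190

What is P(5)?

From P(1) = 2 and P(6) = -138: 1a + c = 2 and 36a + c = -138.
Subtracting: 35a = -140, so a = -4; then c = 2 − (-4)·1 = 6.
So P(n) = -4n² + 6, and P(5) = -94.

-94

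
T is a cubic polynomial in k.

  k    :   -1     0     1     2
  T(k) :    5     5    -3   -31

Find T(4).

Write T(k) = ak³ + bk² + ck + d; the 4 given values yield a linear system in the 4 coefficients.
Solving, T(k) = -2k³ - 4k² - 2k + 5.
Then T(4) = -195.

-195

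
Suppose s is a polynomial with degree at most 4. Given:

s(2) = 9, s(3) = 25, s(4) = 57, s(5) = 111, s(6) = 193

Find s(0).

First differences: 16, 32, 54, 82. Second differences: 16, 22, 28. Third differences: 6, 6.
Level-3 differences are constant, so s has degree 3.
Fitting a degree-3 polynomial gives s(n) = n³ - n² + 2n + 1.
Then s(0) = 1.

1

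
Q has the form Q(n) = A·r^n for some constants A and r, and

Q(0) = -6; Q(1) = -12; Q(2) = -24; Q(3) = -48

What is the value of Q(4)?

-96

Consecutive ratio: -12/(-6) = 2, and -24/(-12) = 2, so r = 2.
Then A·2^0 = -6 gives A = -6, and Q(n) = -6·2^n.
Q(4) = -6·2^4 = -96.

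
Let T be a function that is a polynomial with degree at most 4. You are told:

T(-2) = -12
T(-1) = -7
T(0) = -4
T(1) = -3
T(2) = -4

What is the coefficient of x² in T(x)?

-1

First differences: 5, 3, 1, -1. Second differences: -2, -2, -2.
Level-2 differences are constant, so T has degree 2.
Fitting a degree-2 polynomial gives T(x) = -x² + 2x - 4.
The coefficient of x² is -1.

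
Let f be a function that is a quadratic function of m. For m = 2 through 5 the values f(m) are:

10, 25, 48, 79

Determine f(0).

4

First differences: 15, 23, 31. Second differences: 8, 8.
Level-2 differences are constant, so f has degree 2.
Fitting a degree-2 polynomial gives f(m) = 4m² - 5m + 4.
Then f(0) = 4.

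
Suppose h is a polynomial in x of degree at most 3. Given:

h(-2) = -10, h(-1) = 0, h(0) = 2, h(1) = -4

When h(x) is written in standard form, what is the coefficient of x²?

-4

First differences: 10, 2, -6. Second differences: -8, -8.
Level-2 differences are constant, so h has degree 2.
Fitting a degree-2 polynomial gives h(x) = -4x² - 2x + 2.
The coefficient of x² is -4.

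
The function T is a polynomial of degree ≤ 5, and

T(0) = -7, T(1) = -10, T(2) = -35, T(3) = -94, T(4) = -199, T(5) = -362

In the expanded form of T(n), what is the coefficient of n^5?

0

Write T(n) = an^5 + bn^4 + cn³ + dn² + en + p; the 6 given values yield a linear system in the 6 coefficients.
Solving, the top 2 coefficients vanish, and T(n) = -2n³ - 5n² + 4n - 7.
The coefficient of n^5 is 0.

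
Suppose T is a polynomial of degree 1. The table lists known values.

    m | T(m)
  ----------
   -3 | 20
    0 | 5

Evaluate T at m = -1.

10

Write T(m) = am + b; the 2 given values yield a linear system in the 2 coefficients.
Solving, T(m) = -5m + 5.
Then T(-1) = 10.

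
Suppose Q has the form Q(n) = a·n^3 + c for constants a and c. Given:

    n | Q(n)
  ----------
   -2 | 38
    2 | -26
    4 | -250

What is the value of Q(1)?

2

From Q(-2) = 38 and Q(2) = -26: -8a + c = 38 and 8a + c = -26.
Subtracting: 16a = -64, so a = -4; then c = 38 − (-4)·(-8) = 6.
So Q(n) = -4n³ + 6, and Q(1) = 2.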